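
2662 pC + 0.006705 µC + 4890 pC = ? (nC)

14.257 nC

In nC:
  2662 pC = 2662 × 10⁻³ nC = 2.662
  0.006705 µC = 0.006705 × 10³ nC = 6.705
  4890 pC = 4890 × 10⁻³ nC = 4.89
Sum: 2.662 + 6.705 + 4.89 = 14.257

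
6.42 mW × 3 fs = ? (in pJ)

6.42 × 10⁻³ × 3 × 10⁻¹⁵ = 19.26 × 10⁻¹⁸ J

0.00001926 pJ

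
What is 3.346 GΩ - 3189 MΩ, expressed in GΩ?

0.157 GΩ

In GΩ:
  3.346 GΩ → 3.346
  3189 MΩ = 3189 × 10^-3 GΩ = 3.189
Difference: 3.346 - 3.189 = 0.157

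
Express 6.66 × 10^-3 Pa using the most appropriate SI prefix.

6.66 mPa

= 6.66 × 10^-3 Pa; 10^-3 is milli.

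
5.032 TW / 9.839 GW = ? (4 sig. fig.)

511.4

(5.032 × 10¹²) / (9.839 × 10⁹) = 0.51143 × 10³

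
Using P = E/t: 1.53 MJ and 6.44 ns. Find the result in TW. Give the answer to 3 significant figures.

238 TW

(1.53 × 10⁶) / (6.44 × 10⁻⁹) = 0.23758 × 10¹⁵ W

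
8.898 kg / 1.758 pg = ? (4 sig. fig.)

5061000000000000

(8.898 × 10³) / (1.758 × 10⁻¹²) = 5.0614 × 10¹⁵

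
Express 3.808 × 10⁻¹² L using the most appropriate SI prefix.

3.808 pL

= 3.808 × 10⁻¹² L; 10⁻¹² is pico.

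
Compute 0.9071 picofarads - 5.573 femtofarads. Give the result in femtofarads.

In femtofarads:
  0.9071 picofarads = 0.9071 × 10^3 femtofarads = 907.1
  5.573 femtofarads → 5.573
Difference: 907.1 - 5.573 = 901.527

901.527 femtofarads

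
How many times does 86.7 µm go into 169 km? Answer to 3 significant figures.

(169 × 10³) / (86.7 × 10⁻⁶) = 1.949 × 10⁹

1950000000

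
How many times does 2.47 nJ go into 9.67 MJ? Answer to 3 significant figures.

3910000000000000

(9.67 × 10^6) / (2.47 × 10^-9) = 3.915 × 10^15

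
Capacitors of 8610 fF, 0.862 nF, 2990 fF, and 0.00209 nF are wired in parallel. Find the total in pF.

875.69 pF

In pF:
  8610 fF = 8610 × 10⁻³ pF = 8.61
  0.862 nF = 0.862 × 10³ pF = 862
  2990 fF = 2990 × 10⁻³ pF = 2.99
  0.00209 nF = 0.00209 × 10³ pF = 2.09
Sum: 8.61 + 862 + 2.99 + 2.09 = 875.69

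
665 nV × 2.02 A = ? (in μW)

1.3433 μW

665e-9 × 2.02 = 1343.3e-9 W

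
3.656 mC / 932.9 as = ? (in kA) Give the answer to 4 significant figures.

(3.656 × 10^-3) / (932.9 × 10^-18) = 0.00391896 × 10^15 A

3919000000 kA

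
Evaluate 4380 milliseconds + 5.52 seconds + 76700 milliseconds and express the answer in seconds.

In seconds:
  4380 milliseconds = 4380 × 10⁻³ seconds = 4.38
  5.52 seconds → 5.52
  76700 milliseconds = 76700 × 10⁻³ seconds = 76.7
Sum: 4.38 + 5.52 + 76.7 = 86.6

86.6 seconds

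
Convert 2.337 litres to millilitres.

(no prefix) = 1e0, milli = 1e-3; factor is 1e3.
2.337 × 1e3 = 2337

2337 millilitres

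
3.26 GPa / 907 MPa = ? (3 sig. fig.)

(3.26e9) / (907e6) = 0.003594e3

3.59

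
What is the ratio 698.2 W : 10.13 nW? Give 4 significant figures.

(698.2) / (10.13e-9) = 68.924e9

68920000000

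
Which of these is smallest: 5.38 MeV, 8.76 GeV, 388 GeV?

5.38 MeV

5.38 MeV = 5380000 eV
8.76 GeV = 8760000000 eV
388 GeV = 388000000000 eV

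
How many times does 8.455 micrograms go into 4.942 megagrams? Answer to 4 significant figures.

584500000000

(4.942e6) / (8.455e-6) = 0.58451e12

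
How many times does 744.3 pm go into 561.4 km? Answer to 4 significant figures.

754300000000000

(561.4 × 10^3) / (744.3 × 10^-12) = 0.75427 × 10^15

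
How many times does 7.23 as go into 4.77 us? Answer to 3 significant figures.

660000000000

(4.77 × 10^-6) / (7.23 × 10^-18) = 0.6598 × 10^12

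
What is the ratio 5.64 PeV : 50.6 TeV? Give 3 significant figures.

111

(5.64 × 10^15) / (50.6 × 10^12) = 0.1115 × 10^3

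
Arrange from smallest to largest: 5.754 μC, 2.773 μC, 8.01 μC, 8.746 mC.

2.773 μC < 5.754 μC < 8.01 μC < 8.746 mC

5.754 μC = 0.000005754 C
2.773 μC = 0.000002773 C
8.01 μC = 0.00000801 C
8.746 mC = 0.008746 C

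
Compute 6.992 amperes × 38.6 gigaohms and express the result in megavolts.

6.992 × 38.6e9 = 269.8912e9 V

269891.2 megavolts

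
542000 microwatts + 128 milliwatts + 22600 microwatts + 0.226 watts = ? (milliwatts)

In milliwatts:
  542000 microwatts = 542000 × 10⁻³ milliwatts = 542
  128 milliwatts → 128
  22600 microwatts = 22600 × 10⁻³ milliwatts = 22.6
  0.226 watts = 0.226 × 10³ milliwatts = 226
Sum: 542 + 128 + 22.6 + 226 = 918.6

918.6 milliwatts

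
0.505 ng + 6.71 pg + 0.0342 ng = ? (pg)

In pg:
  0.505 ng = 0.505 × 10³ pg = 505
  6.71 pg → 6.71
  0.0342 ng = 0.0342 × 10³ pg = 34.2
Sum: 505 + 6.71 + 34.2 = 545.91

545.91 pg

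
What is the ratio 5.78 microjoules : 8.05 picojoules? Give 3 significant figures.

(5.78e-6) / (8.05e-12) = 0.718e6

718000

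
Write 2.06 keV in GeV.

kilo = 10^3, giga = 10^9; factor is 10^-6.
2.06 × 10^-6 = 0.00000206

0.00000206 GeV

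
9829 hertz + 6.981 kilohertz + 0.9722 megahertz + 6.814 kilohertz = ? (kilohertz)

In kilohertz:
  9829 hertz = 9829 × 10⁻³ kilohertz = 9.829
  6.981 kilohertz → 6.981
  0.9722 megahertz = 0.9722 × 10³ kilohertz = 972.2
  6.814 kilohertz → 6.814
Sum: 9.829 + 6.981 + 972.2 + 6.814 = 995.824

995.824 kilohertz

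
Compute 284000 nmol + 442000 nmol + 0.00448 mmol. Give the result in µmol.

In µmol:
  284000 nmol = 284000 × 10^-3 µmol = 284
  442000 nmol = 442000 × 10^-3 µmol = 442
  0.00448 mmol = 0.00448 × 10^3 µmol = 4.48
Sum: 284 + 442 + 4.48 = 730.48

730.48 µmol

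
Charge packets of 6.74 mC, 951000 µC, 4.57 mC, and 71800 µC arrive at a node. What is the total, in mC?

In mC:
  6.74 mC → 6.74
  951000 µC = 951000e-3 mC = 951
  4.57 mC → 4.57
  71800 µC = 71800e-3 mC = 71.8
Sum: 6.74 + 951 + 4.57 + 71.8 = 1034.11

1034.11 mC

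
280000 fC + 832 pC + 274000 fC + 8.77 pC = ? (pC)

1394.77 pC

In pC:
  280000 fC = 280000 × 10⁻³ pC = 280
  832 pC → 832
  274000 fC = 274000 × 10⁻³ pC = 274
  8.77 pC → 8.77
Sum: 280 + 832 + 274 + 8.77 = 1394.77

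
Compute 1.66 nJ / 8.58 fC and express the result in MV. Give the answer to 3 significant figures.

(1.66e-9) / (8.58e-15) = 0.19347e6 V

0.193 MV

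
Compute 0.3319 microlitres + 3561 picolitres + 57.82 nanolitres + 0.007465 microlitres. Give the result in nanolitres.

In nanolitres:
  0.3319 microlitres = 0.3319 × 10³ nanolitres = 331.9
  3561 picolitres = 3561 × 10⁻³ nanolitres = 3.561
  57.82 nanolitres → 57.82
  0.007465 microlitres = 0.007465 × 10³ nanolitres = 7.465
Sum: 331.9 + 3.561 + 57.82 + 7.465 = 400.746

400.746 nanolitres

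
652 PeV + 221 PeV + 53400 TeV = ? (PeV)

In PeV:
  652 PeV → 652
  221 PeV → 221
  53400 TeV = 53400e-3 PeV = 53.4
Sum: 652 + 221 + 53.4 = 926.4

926.4 PeV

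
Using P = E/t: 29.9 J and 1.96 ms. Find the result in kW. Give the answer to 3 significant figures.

(29.9) / (1.96 × 10⁻³) = 15.255 × 10³ W

15.3 kW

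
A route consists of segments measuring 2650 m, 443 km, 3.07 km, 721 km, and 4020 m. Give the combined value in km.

In km:
  2650 m = 2650 × 10⁻³ km = 2.65
  443 km → 443
  3.07 km → 3.07
  721 km → 721
  4020 m = 4020 × 10⁻³ km = 4.02
Sum: 2.65 + 443 + 3.07 + 721 + 4.02 = 1173.74

1173.74 km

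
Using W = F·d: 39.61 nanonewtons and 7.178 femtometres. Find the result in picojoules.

0.00000000028432058 picojoules

39.61e-9 × 7.178e-15 = 284.32058e-24 J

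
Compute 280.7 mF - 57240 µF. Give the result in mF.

223.46 mF

In mF:
  280.7 mF → 280.7
  57240 µF = 57240 × 10^-3 mF = 57.24
Difference: 280.7 - 57.24 = 223.46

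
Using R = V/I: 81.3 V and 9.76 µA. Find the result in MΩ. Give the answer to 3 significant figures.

(81.3) / (9.76 × 10⁻⁶) = 8.3299 × 10⁶ Ω

8.33 MΩ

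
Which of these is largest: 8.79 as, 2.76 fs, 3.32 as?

8.79 as = 0.00000000000000000879 s
2.76 fs = 0.00000000000000276 s
3.32 as = 0.00000000000000000332 s

2.76 fs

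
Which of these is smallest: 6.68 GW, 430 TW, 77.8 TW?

6.68 GW = 6680000000 W
430 TW = 430000000000000 W
77.8 TW = 77800000000000 W

6.68 GW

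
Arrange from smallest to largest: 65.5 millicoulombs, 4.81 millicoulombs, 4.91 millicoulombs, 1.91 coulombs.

4.81 millicoulombs < 4.91 millicoulombs < 65.5 millicoulombs < 1.91 coulombs

65.5 millicoulombs = 0.0655 coulombs
4.81 millicoulombs = 0.00481 coulombs
4.91 millicoulombs = 0.00491 coulombs
1.91 coulombs = 1.91 coulombs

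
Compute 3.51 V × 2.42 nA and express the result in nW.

8.4942 nW

3.51 × 2.42e-9 = 8.4942e-9 W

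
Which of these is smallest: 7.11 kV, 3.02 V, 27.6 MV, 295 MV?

7.11 kV = 7110 V
3.02 V = 3.02 V
27.6 MV = 27600000 V
295 MV = 295000000 V

3.02 V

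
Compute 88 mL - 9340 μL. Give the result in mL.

78.66 mL

In mL:
  88 mL → 88
  9340 μL = 9340e-3 mL = 9.34
Difference: 88 - 9.34 = 78.66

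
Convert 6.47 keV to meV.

kilo = 10³, milli = 10⁻³; factor is 10⁶.
6.47 × 10⁶ = 6470000

6470000 meV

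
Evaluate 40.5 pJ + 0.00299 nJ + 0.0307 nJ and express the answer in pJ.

74.19 pJ

In pJ:
  40.5 pJ → 40.5
  0.00299 nJ = 0.00299e3 pJ = 2.99
  0.0307 nJ = 0.0307e3 pJ = 30.7
Sum: 40.5 + 2.99 + 30.7 = 74.19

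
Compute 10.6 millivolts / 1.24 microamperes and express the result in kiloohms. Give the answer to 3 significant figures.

(10.6e-3) / (1.24e-6) = 8.5484e3 Ω

8.55 kiloohms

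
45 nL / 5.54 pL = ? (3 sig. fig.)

8120

(45 × 10^-9) / (5.54 × 10^-12) = 8.123 × 10^3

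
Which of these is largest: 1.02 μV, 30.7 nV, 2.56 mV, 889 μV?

2.56 mV

1.02 μV = 0.00000102 V
30.7 nV = 0.0000000307 V
2.56 mV = 0.00256 V
889 μV = 0.000889 V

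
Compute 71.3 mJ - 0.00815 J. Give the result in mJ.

In mJ:
  71.3 mJ → 71.3
  0.00815 J = 0.00815e3 mJ = 8.15
Difference: 71.3 - 8.15 = 63.15

63.15 mJ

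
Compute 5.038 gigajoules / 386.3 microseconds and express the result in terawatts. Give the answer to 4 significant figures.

13.04 terawatts

(5.038 × 10⁹) / (386.3 × 10⁻⁶) = 0.0130417 × 10¹⁵ W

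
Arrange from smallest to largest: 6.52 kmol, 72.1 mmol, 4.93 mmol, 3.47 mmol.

6.52 kmol = 6520 mol
72.1 mmol = 0.0721 mol
4.93 mmol = 0.00493 mol
3.47 mmol = 0.00347 mol

3.47 mmol < 4.93 mmol < 72.1 mmol < 6.52 kmol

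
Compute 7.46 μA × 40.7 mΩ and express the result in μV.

7.46 × 10⁻⁶ × 40.7 × 10⁻³ = 303.622 × 10⁻⁹ V

0.303622 μV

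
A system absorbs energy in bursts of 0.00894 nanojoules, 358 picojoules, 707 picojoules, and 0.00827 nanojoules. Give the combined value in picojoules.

In picojoules:
  0.00894 nanojoules = 0.00894 × 10^3 picojoules = 8.94
  358 picojoules → 358
  707 picojoules → 707
  0.00827 nanojoules = 0.00827 × 10^3 picojoules = 8.27
Sum: 8.94 + 358 + 707 + 8.27 = 1082.21

1082.21 picojoules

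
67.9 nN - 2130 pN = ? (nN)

In nN:
  67.9 nN → 67.9
  2130 pN = 2130 × 10⁻³ nN = 2.13
Difference: 67.9 - 2.13 = 65.77

65.77 nN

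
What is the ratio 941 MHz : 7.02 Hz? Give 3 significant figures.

134000000

(941 × 10^6) / (7.02) = 134 × 10^6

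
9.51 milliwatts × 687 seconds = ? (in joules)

9.51 × 10^-3 × 687 = 6533.37 × 10^-3 J

6.53337 joules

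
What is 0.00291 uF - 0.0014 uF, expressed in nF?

In nF:
  0.00291 uF = 0.00291e3 nF = 2.91
  0.0014 uF = 0.0014e3 nF = 1.4
Difference: 2.91 - 1.4 = 1.51

1.51 nF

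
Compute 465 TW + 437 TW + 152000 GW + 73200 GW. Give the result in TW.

1127.2 TW

In TW:
  465 TW → 465
  437 TW → 437
  152000 GW = 152000 × 10⁻³ TW = 152
  73200 GW = 73200 × 10⁻³ TW = 73.2
Sum: 465 + 437 + 152 + 73.2 = 1127.2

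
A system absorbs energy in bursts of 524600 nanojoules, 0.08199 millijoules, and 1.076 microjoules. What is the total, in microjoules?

In microjoules:
  524600 nanojoules = 524600 × 10^-3 microjoules = 524.6
  0.08199 millijoules = 0.08199 × 10^3 microjoules = 81.99
  1.076 microjoules → 1.076
Sum: 524.6 + 81.99 + 1.076 = 607.666

607.666 microjoules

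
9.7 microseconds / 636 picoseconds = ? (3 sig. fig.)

15300

(9.7 × 10⁻⁶) / (636 × 10⁻¹²) = 0.01525 × 10⁶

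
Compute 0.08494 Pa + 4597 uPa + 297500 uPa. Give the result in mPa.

387.037 mPa

In mPa:
  0.08494 Pa = 0.08494 × 10³ mPa = 84.94
  4597 uPa = 4597 × 10⁻³ mPa = 4.597
  297500 uPa = 297500 × 10⁻³ mPa = 297.5
Sum: 84.94 + 4.597 + 297.5 = 387.037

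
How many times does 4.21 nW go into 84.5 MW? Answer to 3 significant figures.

20100000000000000

(84.5 × 10^6) / (4.21 × 10^-9) = 20.07 × 10^15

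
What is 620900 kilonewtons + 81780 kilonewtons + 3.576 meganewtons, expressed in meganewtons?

706.256 meganewtons

In meganewtons:
  620900 kilonewtons = 620900 × 10⁻³ meganewtons = 620.9
  81780 kilonewtons = 81780 × 10⁻³ meganewtons = 81.78
  3.576 meganewtons → 3.576
Sum: 620.9 + 81.78 + 3.576 = 706.256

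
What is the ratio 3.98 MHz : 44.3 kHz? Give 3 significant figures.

(3.98e6) / (44.3e3) = 0.08984e3

89.8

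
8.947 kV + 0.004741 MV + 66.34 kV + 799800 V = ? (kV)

879.828 kV

In kV:
  8.947 kV → 8.947
  0.004741 MV = 0.004741 × 10^3 kV = 4.741
  66.34 kV → 66.34
  799800 V = 799800 × 10^-3 kV = 799.8
Sum: 8.947 + 4.741 + 66.34 + 799.8 = 879.828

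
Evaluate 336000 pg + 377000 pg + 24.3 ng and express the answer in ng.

In ng:
  336000 pg = 336000e-3 ng = 336
  377000 pg = 377000e-3 ng = 377
  24.3 ng → 24.3
Sum: 336 + 377 + 24.3 = 737.3

737.3 ng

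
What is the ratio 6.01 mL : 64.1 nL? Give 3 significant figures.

(6.01 × 10^-3) / (64.1 × 10^-9) = 0.09376 × 10^6

93800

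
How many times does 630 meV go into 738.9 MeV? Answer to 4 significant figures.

1173000000

(738.9 × 10⁶) / (630 × 10⁻³) = 1.1729 × 10⁹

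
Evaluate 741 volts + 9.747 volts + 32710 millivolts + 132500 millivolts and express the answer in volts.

915.957 volts

In volts:
  741 volts → 741
  9.747 volts → 9.747
  32710 millivolts = 32710 × 10⁻³ volts = 32.71
  132500 millivolts = 132500 × 10⁻³ volts = 132.5
Sum: 741 + 9.747 + 32.71 + 132.5 = 915.957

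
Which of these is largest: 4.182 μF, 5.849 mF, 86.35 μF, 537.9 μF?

4.182 μF = 0.000004182 F
5.849 mF = 0.005849 F
86.35 μF = 0.00008635 F
537.9 μF = 0.0005379 F

5.849 mF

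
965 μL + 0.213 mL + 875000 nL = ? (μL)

2053 μL

In μL:
  965 μL → 965
  0.213 mL = 0.213e3 μL = 213
  875000 nL = 875000e-3 μL = 875
Sum: 965 + 213 + 875 = 2053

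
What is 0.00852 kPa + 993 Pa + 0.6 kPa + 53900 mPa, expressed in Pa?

1655.42 Pa

In Pa:
  0.00852 kPa = 0.00852 × 10^3 Pa = 8.52
  993 Pa → 993
  0.6 kPa = 0.6 × 10^3 Pa = 600
  53900 mPa = 53900 × 10^-3 Pa = 53.9
Sum: 8.52 + 993 + 600 + 53.9 = 1655.42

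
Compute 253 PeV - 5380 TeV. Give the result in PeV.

247.62 PeV

In PeV:
  253 PeV → 253
  5380 TeV = 5380 × 10⁻³ PeV = 5.38
Difference: 253 - 5.38 = 247.62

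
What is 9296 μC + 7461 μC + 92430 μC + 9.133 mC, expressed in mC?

118.32 mC

In mC:
  9296 μC = 9296e-3 mC = 9.296
  7461 μC = 7461e-3 mC = 7.461
  92430 μC = 92430e-3 mC = 92.43
  9.133 mC → 9.133
Sum: 9.296 + 7.461 + 92.43 + 9.133 = 118.32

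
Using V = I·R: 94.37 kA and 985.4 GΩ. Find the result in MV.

92992198000 MV

94.37e3 × 985.4e9 = 92992.198e12 V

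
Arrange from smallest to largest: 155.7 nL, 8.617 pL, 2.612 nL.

8.617 pL < 2.612 nL < 155.7 nL

155.7 nL = 0.0000001557 L
8.617 pL = 0.000000000008617 L
2.612 nL = 0.000000002612 L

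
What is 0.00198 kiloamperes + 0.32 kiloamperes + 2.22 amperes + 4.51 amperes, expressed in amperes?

In amperes:
  0.00198 kiloamperes = 0.00198 × 10^3 amperes = 1.98
  0.32 kiloamperes = 0.32 × 10^3 amperes = 320
  2.22 amperes → 2.22
  4.51 amperes → 4.51
Sum: 1.98 + 320 + 2.22 + 4.51 = 328.71

328.71 amperes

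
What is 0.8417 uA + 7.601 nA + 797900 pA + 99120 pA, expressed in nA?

1746.321 nA

In nA:
  0.8417 uA = 0.8417e3 nA = 841.7
  7.601 nA → 7.601
  797900 pA = 797900e-3 nA = 797.9
  99120 pA = 99120e-3 nA = 99.12
Sum: 841.7 + 7.601 + 797.9 + 99.12 = 1746.321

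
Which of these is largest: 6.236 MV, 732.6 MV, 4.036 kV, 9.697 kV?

6.236 MV = 6236000 V
732.6 MV = 732600000 V
4.036 kV = 4036 V
9.697 kV = 9697 V

732.6 MV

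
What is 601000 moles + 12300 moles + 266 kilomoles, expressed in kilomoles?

In kilomoles:
  601000 moles = 601000 × 10^-3 kilomoles = 601
  12300 moles = 12300 × 10^-3 kilomoles = 12.3
  266 kilomoles → 266
Sum: 601 + 12.3 + 266 = 879.3

879.3 kilomoles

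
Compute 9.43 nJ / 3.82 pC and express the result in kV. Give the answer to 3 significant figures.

2.47 kV

(9.43e-9) / (3.82e-12) = 2.4686e3 V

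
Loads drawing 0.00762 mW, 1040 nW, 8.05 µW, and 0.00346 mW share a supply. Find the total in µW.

20.17 µW

In µW:
  0.00762 mW = 0.00762 × 10³ µW = 7.62
  1040 nW = 1040 × 10⁻³ µW = 1.04
  8.05 µW → 8.05
  0.00346 mW = 0.00346 × 10³ µW = 3.46
Sum: 7.62 + 1.04 + 8.05 + 3.46 = 20.17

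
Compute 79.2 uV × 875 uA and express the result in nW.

69.3 nW

79.2e-6 × 875e-6 = 69300e-12 W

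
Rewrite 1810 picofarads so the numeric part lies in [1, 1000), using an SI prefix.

1.81 nanofarads

= 1.81 × 10⁻⁹ farads; 10⁻⁹ is nano.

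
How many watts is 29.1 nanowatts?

0.0000000291 watts

nano = 10^-9, (no prefix) = 10^0; factor is 10^-9.
29.1 × 10^-9 = 0.0000000291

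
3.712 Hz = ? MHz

0.000003712 MHz

(no prefix) = 10⁰, mega = 10⁶; factor is 10⁻⁶.
3.712 × 10⁻⁶ = 0.000003712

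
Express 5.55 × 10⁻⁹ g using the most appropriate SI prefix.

5.55 ng

= 5.55 × 10⁻⁹ g; 10⁻⁹ is nano.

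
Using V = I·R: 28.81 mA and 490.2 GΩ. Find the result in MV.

28.81 × 10⁻³ × 490.2 × 10⁹ = 14122.662 × 10⁶ V

14122.662 MV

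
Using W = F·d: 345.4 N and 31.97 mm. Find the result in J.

345.4 × 31.97 × 10^-3 = 11042.438 × 10^-3 J

11.042438 J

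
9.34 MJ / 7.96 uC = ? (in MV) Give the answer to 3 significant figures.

(9.34e6) / (7.96e-6) = 1.1734e12 V

1170000 MV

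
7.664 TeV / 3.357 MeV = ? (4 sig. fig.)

(7.664 × 10¹²) / (3.357 × 10⁶) = 2.283 × 10⁶

2283000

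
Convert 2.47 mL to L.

milli = 10⁻³, (no prefix) = 10⁰; factor is 10⁻³.
2.47 × 10⁻³ = 0.00247

0.00247 L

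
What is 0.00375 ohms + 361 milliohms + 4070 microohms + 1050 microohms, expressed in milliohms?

369.87 milliohms

In milliohms:
  0.00375 ohms = 0.00375 × 10^3 milliohms = 3.75
  361 milliohms → 361
  4070 microohms = 4070 × 10^-3 milliohms = 4.07
  1050 microohms = 1050 × 10^-3 milliohms = 1.05
Sum: 3.75 + 361 + 4.07 + 1.05 = 369.87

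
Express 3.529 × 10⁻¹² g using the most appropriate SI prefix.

= 3.529 × 10⁻¹² g; 10⁻¹² is pico.

3.529 pg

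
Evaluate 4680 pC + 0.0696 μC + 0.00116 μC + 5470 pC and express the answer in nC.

80.91 nC

In nC:
  4680 pC = 4680e-3 nC = 4.68
  0.0696 μC = 0.0696e3 nC = 69.6
  0.00116 μC = 0.00116e3 nC = 1.16
  5470 pC = 5470e-3 nC = 5.47
Sum: 4.68 + 69.6 + 1.16 + 5.47 = 80.91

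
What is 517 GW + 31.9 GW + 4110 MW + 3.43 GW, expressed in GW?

556.44 GW

In GW:
  517 GW → 517
  31.9 GW → 31.9
  4110 MW = 4110 × 10^-3 GW = 4.11
  3.43 GW → 3.43
Sum: 517 + 31.9 + 4.11 + 3.43 = 556.44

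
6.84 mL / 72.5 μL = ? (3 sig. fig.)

94.3

(6.84 × 10⁻³) / (72.5 × 10⁻⁶) = 0.09434 × 10³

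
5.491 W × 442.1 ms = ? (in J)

2.4275711 J

5.491 × 442.1 × 10^-3 = 2427.5711 × 10^-3 J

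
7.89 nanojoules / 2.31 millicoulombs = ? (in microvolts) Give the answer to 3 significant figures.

(7.89 × 10⁻⁹) / (2.31 × 10⁻³) = 3.4156 × 10⁻⁶ V

3.42 microvolts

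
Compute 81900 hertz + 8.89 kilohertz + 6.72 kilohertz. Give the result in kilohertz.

97.51 kilohertz

In kilohertz:
  81900 hertz = 81900 × 10^-3 kilohertz = 81.9
  8.89 kilohertz → 8.89
  6.72 kilohertz → 6.72
Sum: 81.9 + 8.89 + 6.72 = 97.51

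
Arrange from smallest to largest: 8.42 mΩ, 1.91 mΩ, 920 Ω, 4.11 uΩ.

8.42 mΩ = 0.00842 Ω
1.91 mΩ = 0.00191 Ω
920 Ω = 920 Ω
4.11 uΩ = 0.00000411 Ω

4.11 uΩ < 1.91 mΩ < 8.42 mΩ < 920 Ω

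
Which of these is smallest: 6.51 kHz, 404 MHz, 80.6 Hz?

6.51 kHz = 6510 Hz
404 MHz = 404000000 Hz
80.6 Hz = 80.6 Hz

80.6 Hz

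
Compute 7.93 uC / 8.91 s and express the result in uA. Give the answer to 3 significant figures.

0.890 uA

(7.93 × 10^-6) / (8.91) = 0.89001 × 10^-6 A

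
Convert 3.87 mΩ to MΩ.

milli = 1e-3, mega = 1e6; factor is 1e-9.
3.87 × 1e-9 = 0.00000000387

0.00000000387 MΩ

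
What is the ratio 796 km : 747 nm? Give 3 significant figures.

1070000000000

(796 × 10³) / (747 × 10⁻⁹) = 1.066 × 10¹²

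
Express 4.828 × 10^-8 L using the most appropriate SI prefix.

= 48.28 × 10^-9 L; 10^-9 is nano.

48.28 nL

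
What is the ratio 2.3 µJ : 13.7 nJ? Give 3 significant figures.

168

(2.3 × 10⁻⁶) / (13.7 × 10⁻⁹) = 0.1679 × 10³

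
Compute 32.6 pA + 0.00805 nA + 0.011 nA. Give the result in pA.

In pA:
  32.6 pA → 32.6
  0.00805 nA = 0.00805e3 pA = 8.05
  0.011 nA = 0.011e3 pA = 11
Sum: 32.6 + 8.05 + 11 = 51.65

51.65 pA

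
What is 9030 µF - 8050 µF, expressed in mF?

0.98 mF

In mF:
  9030 µF = 9030 × 10⁻³ mF = 9.03
  8050 µF = 8050 × 10⁻³ mF = 8.05
Difference: 9.03 - 8.05 = 0.98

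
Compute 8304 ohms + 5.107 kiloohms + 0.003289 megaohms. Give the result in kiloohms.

In kiloohms:
  8304 ohms = 8304 × 10⁻³ kiloohms = 8.304
  5.107 kiloohms → 5.107
  0.003289 megaohms = 0.003289 × 10³ kiloohms = 3.289
Sum: 8.304 + 5.107 + 3.289 = 16.7

16.7 kiloohms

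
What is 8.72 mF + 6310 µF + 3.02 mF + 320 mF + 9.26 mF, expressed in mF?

347.31 mF

In mF:
  8.72 mF → 8.72
  6310 µF = 6310e-3 mF = 6.31
  3.02 mF → 3.02
  320 mF → 320
  9.26 mF → 9.26
Sum: 8.72 + 6.31 + 3.02 + 320 + 9.26 = 347.31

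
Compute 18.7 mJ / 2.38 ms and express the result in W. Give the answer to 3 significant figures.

7.86 W

(18.7 × 10⁻³) / (2.38 × 10⁻³) = 7.8571 W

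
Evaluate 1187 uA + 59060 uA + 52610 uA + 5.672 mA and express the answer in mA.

In mA:
  1187 uA = 1187e-3 mA = 1.187
  59060 uA = 59060e-3 mA = 59.06
  52610 uA = 52610e-3 mA = 52.61
  5.672 mA → 5.672
Sum: 1.187 + 59.06 + 52.61 + 5.672 = 118.529

118.529 mA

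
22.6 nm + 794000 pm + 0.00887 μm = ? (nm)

In nm:
  22.6 nm → 22.6
  794000 pm = 794000 × 10^-3 nm = 794
  0.00887 μm = 0.00887 × 10^3 nm = 8.87
Sum: 22.6 + 794 + 8.87 = 825.47

825.47 nm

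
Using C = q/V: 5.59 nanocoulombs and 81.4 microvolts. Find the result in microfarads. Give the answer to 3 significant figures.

68.7 microfarads

(5.59e-9) / (81.4e-6) = 0.068673e-3 F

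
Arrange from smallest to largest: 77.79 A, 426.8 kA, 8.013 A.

77.79 A = 77.79 A
426.8 kA = 426800 A
8.013 A = 8.013 A

8.013 A < 77.79 A < 426.8 kA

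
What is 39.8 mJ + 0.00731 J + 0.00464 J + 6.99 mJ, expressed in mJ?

58.74 mJ

In mJ:
  39.8 mJ → 39.8
  0.00731 J = 0.00731 × 10^3 mJ = 7.31
  0.00464 J = 0.00464 × 10^3 mJ = 4.64
  6.99 mJ → 6.99
Sum: 39.8 + 7.31 + 4.64 + 6.99 = 58.74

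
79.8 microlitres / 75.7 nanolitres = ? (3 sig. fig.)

(79.8 × 10⁻⁶) / (75.7 × 10⁻⁹) = 1.054 × 10³

1050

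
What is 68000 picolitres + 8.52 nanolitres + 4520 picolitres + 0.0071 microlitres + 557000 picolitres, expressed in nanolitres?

In nanolitres:
  68000 picolitres = 68000e-3 nanolitres = 68
  8.52 nanolitres → 8.52
  4520 picolitres = 4520e-3 nanolitres = 4.52
  0.0071 microlitres = 0.0071e3 nanolitres = 7.1
  557000 picolitres = 557000e-3 nanolitres = 557
Sum: 68 + 8.52 + 4.52 + 7.1 + 557 = 645.14

645.14 nanolitres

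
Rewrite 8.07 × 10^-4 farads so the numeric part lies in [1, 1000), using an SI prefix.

807 microfarads

= 807 × 10^-6 farads; 10^-6 is micro.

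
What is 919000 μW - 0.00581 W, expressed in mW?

In mW:
  919000 μW = 919000 × 10⁻³ mW = 919
  0.00581 W = 0.00581 × 10³ mW = 5.81
Difference: 919 - 5.81 = 913.19

913.19 mW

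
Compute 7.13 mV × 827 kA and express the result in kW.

5.89651 kW

7.13 × 10⁻³ × 827 × 10³ = 5896.51 W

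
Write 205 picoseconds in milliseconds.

0.000000205 milliseconds

pico = 10^-12, milli = 10^-3; factor is 10^-9.
205 × 10^-9 = 0.000000205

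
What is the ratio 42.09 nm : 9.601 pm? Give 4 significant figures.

(42.09 × 10⁻⁹) / (9.601 × 10⁻¹²) = 4.3839 × 10³

4384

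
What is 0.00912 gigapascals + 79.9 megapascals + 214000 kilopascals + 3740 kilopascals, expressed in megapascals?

306.76 megapascals

In megapascals:
  0.00912 gigapascals = 0.00912 × 10³ megapascals = 9.12
  79.9 megapascals → 79.9
  214000 kilopascals = 214000 × 10⁻³ megapascals = 214
  3740 kilopascals = 3740 × 10⁻³ megapascals = 3.74
Sum: 9.12 + 79.9 + 214 + 3.74 = 306.76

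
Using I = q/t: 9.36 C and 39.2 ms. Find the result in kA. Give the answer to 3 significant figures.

0.239 kA

(9.36) / (39.2 × 10^-3) = 0.23878 × 10^3 A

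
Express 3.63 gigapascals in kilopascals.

giga = 10^9, kilo = 10^3; factor is 10^6.
3.63 × 10^6 = 3630000

3630000 kilopascals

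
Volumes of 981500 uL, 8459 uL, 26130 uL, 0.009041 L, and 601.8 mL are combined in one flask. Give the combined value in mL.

In mL:
  981500 uL = 981500e-3 mL = 981.5
  8459 uL = 8459e-3 mL = 8.459
  26130 uL = 26130e-3 mL = 26.13
  0.009041 L = 0.009041e3 mL = 9.041
  601.8 mL → 601.8
Sum: 981.5 + 8.459 + 26.13 + 9.041 + 601.8 = 1626.93

1626.93 mL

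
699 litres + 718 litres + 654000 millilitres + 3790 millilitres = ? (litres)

2074.79 litres

In litres:
  699 litres → 699
  718 litres → 718
  654000 millilitres = 654000 × 10⁻³ litres = 654
  3790 millilitres = 3790 × 10⁻³ litres = 3.79
Sum: 699 + 718 + 654 + 3.79 = 2074.79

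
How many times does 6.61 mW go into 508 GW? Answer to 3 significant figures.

76900000000000

(508 × 10^9) / (6.61 × 10^-3) = 76.85 × 10^12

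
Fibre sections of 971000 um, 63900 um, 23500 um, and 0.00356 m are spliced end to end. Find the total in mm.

1061.96 mm

In mm:
  971000 um = 971000 × 10⁻³ mm = 971
  63900 um = 63900 × 10⁻³ mm = 63.9
  23500 um = 23500 × 10⁻³ mm = 23.5
  0.00356 m = 0.00356 × 10³ mm = 3.56
Sum: 971 + 63.9 + 23.5 + 3.56 = 1061.96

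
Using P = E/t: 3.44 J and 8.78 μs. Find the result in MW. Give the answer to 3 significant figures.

(3.44) / (8.78 × 10^-6) = 0.3918 × 10^6 W

0.392 MW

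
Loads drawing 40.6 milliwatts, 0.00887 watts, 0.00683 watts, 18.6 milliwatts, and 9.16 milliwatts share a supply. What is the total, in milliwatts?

84.06 milliwatts

In milliwatts:
  40.6 milliwatts → 40.6
  0.00887 watts = 0.00887 × 10³ milliwatts = 8.87
  0.00683 watts = 0.00683 × 10³ milliwatts = 6.83
  18.6 milliwatts → 18.6
  9.16 milliwatts → 9.16
Sum: 40.6 + 8.87 + 6.83 + 18.6 + 9.16 = 84.06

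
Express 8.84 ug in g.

micro = 10⁻⁶, (no prefix) = 10⁰; factor is 10⁻⁶.
8.84 × 10⁻⁶ = 0.00000884

0.00000884 g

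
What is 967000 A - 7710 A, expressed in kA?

959.29 kA

In kA:
  967000 A = 967000 × 10^-3 kA = 967
  7710 A = 7710 × 10^-3 kA = 7.71
Difference: 967 - 7.71 = 959.29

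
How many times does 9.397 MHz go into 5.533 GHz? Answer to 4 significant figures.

(5.533 × 10^9) / (9.397 × 10^6) = 0.5888 × 10^3

588.8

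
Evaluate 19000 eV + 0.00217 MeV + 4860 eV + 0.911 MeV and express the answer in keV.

937.03 keV

In keV:
  19000 eV = 19000 × 10⁻³ keV = 19
  0.00217 MeV = 0.00217 × 10³ keV = 2.17
  4860 eV = 4860 × 10⁻³ keV = 4.86
  0.911 MeV = 0.911 × 10³ keV = 911
Sum: 19 + 2.17 + 4.86 + 911 = 937.03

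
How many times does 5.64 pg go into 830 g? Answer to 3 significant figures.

(830) / (5.64 × 10⁻¹²) = 147.2 × 10¹²

147000000000000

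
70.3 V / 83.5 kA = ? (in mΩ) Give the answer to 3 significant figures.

0.842 mΩ

(70.3) / (83.5 × 10^3) = 0.84192 × 10^-3 Ω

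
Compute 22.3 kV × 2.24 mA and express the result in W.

49.952 W

22.3 × 10³ × 2.24 × 10⁻³ = 49.952 W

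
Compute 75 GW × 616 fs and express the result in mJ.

75 × 10^9 × 616 × 10^-15 = 46200 × 10^-6 J

46.2 mJ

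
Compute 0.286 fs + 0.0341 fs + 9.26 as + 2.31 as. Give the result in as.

331.67 as

In as:
  0.286 fs = 0.286 × 10³ as = 286
  0.0341 fs = 0.0341 × 10³ as = 34.1
  9.26 as → 9.26
  2.31 as → 2.31
Sum: 286 + 34.1 + 9.26 + 2.31 = 331.67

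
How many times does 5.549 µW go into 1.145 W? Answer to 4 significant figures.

(1.145) / (5.549e-6) = 0.20634e6

206300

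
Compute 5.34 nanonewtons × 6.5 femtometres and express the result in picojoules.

0.00000000003471 picojoules

5.34 × 10^-9 × 6.5 × 10^-15 = 34.71 × 10^-24 J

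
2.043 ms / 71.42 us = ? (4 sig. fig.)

28.61

(2.043 × 10⁻³) / (71.42 × 10⁻⁶) = 0.028605 × 10³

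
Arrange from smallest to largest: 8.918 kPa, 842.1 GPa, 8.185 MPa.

8.918 kPa = 8918 Pa
842.1 GPa = 842100000000 Pa
8.185 MPa = 8185000 Pa

8.918 kPa < 8.185 MPa < 842.1 GPa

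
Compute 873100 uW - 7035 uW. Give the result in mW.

866.065 mW

In mW:
  873100 uW = 873100 × 10^-3 mW = 873.1
  7035 uW = 7035 × 10^-3 mW = 7.035
Difference: 873.1 - 7.035 = 866.065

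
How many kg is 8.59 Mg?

8590 kg

mega = 10^6, kilo = 10^3; factor is 10^3.
8.59 × 10^3 = 8590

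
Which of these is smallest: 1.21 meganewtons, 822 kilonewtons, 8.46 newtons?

1.21 meganewtons = 1210000 newtons
822 kilonewtons = 822000 newtons
8.46 newtons = 8.46 newtons

8.46 newtons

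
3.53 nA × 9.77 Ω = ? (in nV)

34.4881 nV

3.53 × 10⁻⁹ × 9.77 = 34.4881 × 10⁻⁹ V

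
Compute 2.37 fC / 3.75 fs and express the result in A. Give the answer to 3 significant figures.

(2.37 × 10^-15) / (3.75 × 10^-15) = 0.632 A

0.632 A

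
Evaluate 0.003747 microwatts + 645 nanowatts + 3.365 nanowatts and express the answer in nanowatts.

In nanowatts:
  0.003747 microwatts = 0.003747 × 10^3 nanowatts = 3.747
  645 nanowatts → 645
  3.365 nanowatts → 3.365
Sum: 3.747 + 645 + 3.365 = 652.112

652.112 nanowatts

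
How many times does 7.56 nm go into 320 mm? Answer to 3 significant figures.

42300000

(320 × 10⁻³) / (7.56 × 10⁻⁹) = 42.33 × 10⁶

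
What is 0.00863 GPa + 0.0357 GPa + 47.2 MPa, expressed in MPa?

In MPa:
  0.00863 GPa = 0.00863 × 10^3 MPa = 8.63
  0.0357 GPa = 0.0357 × 10^3 MPa = 35.7
  47.2 MPa → 47.2
Sum: 8.63 + 35.7 + 47.2 = 91.53

91.53 MPa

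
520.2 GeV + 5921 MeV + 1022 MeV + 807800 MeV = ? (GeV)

1334.943 GeV

In GeV:
  520.2 GeV → 520.2
  5921 MeV = 5921 × 10⁻³ GeV = 5.921
  1022 MeV = 1022 × 10⁻³ GeV = 1.022
  807800 MeV = 807800 × 10⁻³ GeV = 807.8
Sum: 520.2 + 5.921 + 1.022 + 807.8 = 1334.943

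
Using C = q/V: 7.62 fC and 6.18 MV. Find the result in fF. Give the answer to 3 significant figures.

(7.62e-15) / (6.18e6) = 1.233e-21 F

0.00000123 fF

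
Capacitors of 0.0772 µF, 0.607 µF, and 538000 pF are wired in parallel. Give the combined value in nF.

1222.2 nF

In nF:
  0.0772 µF = 0.0772e3 nF = 77.2
  0.607 µF = 0.607e3 nF = 607
  538000 pF = 538000e-3 nF = 538
Sum: 77.2 + 607 + 538 = 1222.2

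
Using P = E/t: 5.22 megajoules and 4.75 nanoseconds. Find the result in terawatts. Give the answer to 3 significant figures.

(5.22e6) / (4.75e-9) = 1.0989e15 W

1100 terawatts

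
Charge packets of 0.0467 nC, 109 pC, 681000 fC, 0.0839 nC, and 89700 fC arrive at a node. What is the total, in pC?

1010.3 pC

In pC:
  0.0467 nC = 0.0467 × 10³ pC = 46.7
  109 pC → 109
  681000 fC = 681000 × 10⁻³ pC = 681
  0.0839 nC = 0.0839 × 10³ pC = 83.9
  89700 fC = 89700 × 10⁻³ pC = 89.7
Sum: 46.7 + 109 + 681 + 83.9 + 89.7 = 1010.3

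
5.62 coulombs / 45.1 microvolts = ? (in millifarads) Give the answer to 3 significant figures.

(5.62) / (45.1 × 10^-6) = 0.12461 × 10^6 F

125000000 millifarads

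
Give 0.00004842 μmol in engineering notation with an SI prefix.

48.42 pmol

= 48.42e-12 mol; 1e-12 is pico.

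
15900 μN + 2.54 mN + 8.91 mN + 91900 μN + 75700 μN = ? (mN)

In mN:
  15900 μN = 15900e-3 mN = 15.9
  2.54 mN → 2.54
  8.91 mN → 8.91
  91900 μN = 91900e-3 mN = 91.9
  75700 μN = 75700e-3 mN = 75.7
Sum: 15.9 + 2.54 + 8.91 + 91.9 + 75.7 = 194.95

194.95 mN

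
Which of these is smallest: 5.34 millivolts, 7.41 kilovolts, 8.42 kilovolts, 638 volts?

5.34 millivolts

5.34 millivolts = 0.00534 volts
7.41 kilovolts = 7410 volts
8.42 kilovolts = 8420 volts
638 volts = 638 volts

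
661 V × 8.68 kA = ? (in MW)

661 × 8.68 × 10³ = 5737.48 × 10³ W

5.73748 MW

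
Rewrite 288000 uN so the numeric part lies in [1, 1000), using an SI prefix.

= 288 × 10⁻³ N; 10⁻³ is milli.

288 mN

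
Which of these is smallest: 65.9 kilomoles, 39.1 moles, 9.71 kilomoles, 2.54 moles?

2.54 moles

65.9 kilomoles = 65900 moles
39.1 moles = 39.1 moles
9.71 kilomoles = 9710 moles
2.54 moles = 2.54 moles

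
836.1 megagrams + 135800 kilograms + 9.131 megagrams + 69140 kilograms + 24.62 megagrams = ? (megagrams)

In megagrams:
  836.1 megagrams → 836.1
  135800 kilograms = 135800e-3 megagrams = 135.8
  9.131 megagrams → 9.131
  69140 kilograms = 69140e-3 megagrams = 69.14
  24.62 megagrams → 24.62
Sum: 836.1 + 135.8 + 9.131 + 69.14 + 24.62 = 1074.791

1074.791 megagrams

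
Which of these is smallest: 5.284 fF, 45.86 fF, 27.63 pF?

5.284 fF = 0.000000000000005284 F
45.86 fF = 0.00000000000004586 F
27.63 pF = 0.00000000002763 F

5.284 fF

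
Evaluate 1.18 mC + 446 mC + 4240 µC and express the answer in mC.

451.42 mC

In mC:
  1.18 mC → 1.18
  446 mC → 446
  4240 µC = 4240 × 10⁻³ mC = 4.24
Sum: 1.18 + 446 + 4.24 = 451.42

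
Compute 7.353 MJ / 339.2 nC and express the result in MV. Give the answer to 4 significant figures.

21680000 MV

(7.353 × 10^6) / (339.2 × 10^-9) = 0.0216775 × 10^15 V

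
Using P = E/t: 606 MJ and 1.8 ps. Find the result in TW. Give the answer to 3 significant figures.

337000000 TW

(606 × 10⁶) / (1.8 × 10⁻¹²) = 336.67 × 10¹⁸ W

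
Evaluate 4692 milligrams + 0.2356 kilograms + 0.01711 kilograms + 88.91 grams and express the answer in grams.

In grams:
  4692 milligrams = 4692 × 10⁻³ grams = 4.692
  0.2356 kilograms = 0.2356 × 10³ grams = 235.6
  0.01711 kilograms = 0.01711 × 10³ grams = 17.11
  88.91 grams → 88.91
Sum: 4.692 + 235.6 + 17.11 + 88.91 = 346.312

346.312 grams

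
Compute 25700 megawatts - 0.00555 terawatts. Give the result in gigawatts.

In gigawatts:
  25700 megawatts = 25700 × 10^-3 gigawatts = 25.7
  0.00555 terawatts = 0.00555 × 10^3 gigawatts = 5.55
Difference: 25.7 - 5.55 = 20.15

20.15 gigawatts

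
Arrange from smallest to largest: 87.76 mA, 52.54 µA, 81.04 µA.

52.54 µA < 81.04 µA < 87.76 mA

87.76 mA = 0.08776 A
52.54 µA = 0.00005254 A
81.04 µA = 0.00008104 A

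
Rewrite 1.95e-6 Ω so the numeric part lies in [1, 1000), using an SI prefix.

1.95 uΩ

= 1.95e-6 Ω; 1e-6 is micro.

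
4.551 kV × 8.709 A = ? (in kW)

39.634659 kW

4.551 × 10³ × 8.709 = 39.634659 × 10³ W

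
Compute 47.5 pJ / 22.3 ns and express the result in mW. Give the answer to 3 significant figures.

2.13 mW

(47.5e-12) / (22.3e-9) = 2.13e-3 W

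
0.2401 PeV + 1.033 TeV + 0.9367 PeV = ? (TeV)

In TeV:
  0.2401 PeV = 0.2401 × 10³ TeV = 240.1
  1.033 TeV → 1.033
  0.9367 PeV = 0.9367 × 10³ TeV = 936.7
Sum: 240.1 + 1.033 + 936.7 = 1177.833

1177.833 TeV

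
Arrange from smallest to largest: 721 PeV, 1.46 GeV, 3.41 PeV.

721 PeV = 721000000000000000 eV
1.46 GeV = 1460000000 eV
3.41 PeV = 3410000000000000 eV

1.46 GeV < 3.41 PeV < 721 PeV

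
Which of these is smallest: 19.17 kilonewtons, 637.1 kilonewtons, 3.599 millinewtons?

19.17 kilonewtons = 19170 newtons
637.1 kilonewtons = 637100 newtons
3.599 millinewtons = 0.003599 newtons

3.599 millinewtons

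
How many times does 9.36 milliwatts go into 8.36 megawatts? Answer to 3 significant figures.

(8.36 × 10^6) / (9.36 × 10^-3) = 0.8932 × 10^9

893000000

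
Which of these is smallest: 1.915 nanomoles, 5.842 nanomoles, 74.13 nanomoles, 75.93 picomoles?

75.93 picomoles

1.915 nanomoles = 0.000000001915 moles
5.842 nanomoles = 0.000000005842 moles
74.13 nanomoles = 0.00000007413 moles
75.93 picomoles = 0.00000000007593 moles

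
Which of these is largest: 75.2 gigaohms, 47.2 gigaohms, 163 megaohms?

75.2 gigaohms = 75200000000 ohms
47.2 gigaohms = 47200000000 ohms
163 megaohms = 163000000 ohms

75.2 gigaohms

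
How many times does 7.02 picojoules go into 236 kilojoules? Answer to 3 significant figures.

33600000000000000

(236 × 10^3) / (7.02 × 10^-12) = 33.62 × 10^15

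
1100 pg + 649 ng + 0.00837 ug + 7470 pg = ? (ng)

In ng:
  1100 pg = 1100 × 10⁻³ ng = 1.1
  649 ng → 649
  0.00837 ug = 0.00837 × 10³ ng = 8.37
  7470 pg = 7470 × 10⁻³ ng = 7.47
Sum: 1.1 + 649 + 8.37 + 7.47 = 665.94

665.94 ng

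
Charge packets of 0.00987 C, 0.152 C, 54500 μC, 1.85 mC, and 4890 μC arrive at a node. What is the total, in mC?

In mC:
  0.00987 C = 0.00987e3 mC = 9.87
  0.152 C = 0.152e3 mC = 152
  54500 μC = 54500e-3 mC = 54.5
  1.85 mC → 1.85
  4890 μC = 4890e-3 mC = 4.89
Sum: 9.87 + 152 + 54.5 + 1.85 + 4.89 = 223.11

223.11 mC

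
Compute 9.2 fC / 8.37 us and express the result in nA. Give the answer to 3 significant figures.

1.10 nA

(9.2 × 10⁻¹⁵) / (8.37 × 10⁻⁶) = 1.0992 × 10⁻⁹ A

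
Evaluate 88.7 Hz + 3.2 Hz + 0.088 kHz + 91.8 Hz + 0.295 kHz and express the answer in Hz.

In Hz:
  88.7 Hz → 88.7
  3.2 Hz → 3.2
  0.088 kHz = 0.088 × 10^3 Hz = 88
  91.8 Hz → 91.8
  0.295 kHz = 0.295 × 10^3 Hz = 295
Sum: 88.7 + 3.2 + 88 + 91.8 + 295 = 566.7

566.7 Hz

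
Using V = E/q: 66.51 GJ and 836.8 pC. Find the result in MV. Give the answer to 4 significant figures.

(66.51 × 10⁹) / (836.8 × 10⁻¹²) = 0.0794814 × 10²¹ V

79480000000000 MV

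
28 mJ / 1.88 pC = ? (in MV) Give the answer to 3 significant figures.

14900 MV

(28e-3) / (1.88e-12) = 14.894e9 V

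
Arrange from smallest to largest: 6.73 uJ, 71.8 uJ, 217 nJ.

217 nJ < 6.73 uJ < 71.8 uJ

6.73 uJ = 0.00000673 J
71.8 uJ = 0.0000718 J
217 nJ = 0.000000217 J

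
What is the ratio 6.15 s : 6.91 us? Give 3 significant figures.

(6.15) / (6.91 × 10⁻⁶) = 0.89 × 10⁶

890000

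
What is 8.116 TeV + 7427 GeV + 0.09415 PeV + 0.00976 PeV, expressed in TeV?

In TeV:
  8.116 TeV → 8.116
  7427 GeV = 7427 × 10^-3 TeV = 7.427
  0.09415 PeV = 0.09415 × 10^3 TeV = 94.15
  0.00976 PeV = 0.00976 × 10^3 TeV = 9.76
Sum: 8.116 + 7.427 + 94.15 + 9.76 = 119.453

119.453 TeV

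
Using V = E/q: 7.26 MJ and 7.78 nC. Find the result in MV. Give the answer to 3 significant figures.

933000000 MV

(7.26 × 10⁶) / (7.78 × 10⁻⁹) = 0.93316 × 10¹⁵ V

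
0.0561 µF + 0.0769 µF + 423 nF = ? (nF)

In nF:
  0.0561 µF = 0.0561 × 10^3 nF = 56.1
  0.0769 µF = 0.0769 × 10^3 nF = 76.9
  423 nF → 423
Sum: 56.1 + 76.9 + 423 = 556

556 nF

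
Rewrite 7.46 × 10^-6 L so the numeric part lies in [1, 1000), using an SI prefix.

7.46 µL

= 7.46 × 10^-6 L; 10^-6 is micro.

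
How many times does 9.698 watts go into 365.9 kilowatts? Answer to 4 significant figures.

(365.9 × 10³) / (9.698) = 37.729 × 10³

37730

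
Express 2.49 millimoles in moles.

milli = 10⁻³, (no prefix) = 10⁰; factor is 10⁻³.
2.49 × 10⁻³ = 0.00249

0.00249 moles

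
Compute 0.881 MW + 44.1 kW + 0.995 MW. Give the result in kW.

In kW:
  0.881 MW = 0.881 × 10^3 kW = 881
  44.1 kW → 44.1
  0.995 MW = 0.995 × 10^3 kW = 995
Sum: 881 + 44.1 + 995 = 1920.1

1920.1 kW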